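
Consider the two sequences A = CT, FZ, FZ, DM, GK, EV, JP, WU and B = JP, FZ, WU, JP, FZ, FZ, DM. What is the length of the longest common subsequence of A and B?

3

A longest common subsequence is FZ, FZ, DM (length 3); the LCS DP confirms no longer common subsequence exists.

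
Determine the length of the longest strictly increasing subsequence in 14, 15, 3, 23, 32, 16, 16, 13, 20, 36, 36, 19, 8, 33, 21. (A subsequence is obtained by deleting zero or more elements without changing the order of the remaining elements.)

5

Let dp[i] be the longest increasing subsequence ending at position i. Then dp = [1, 2, 1, 3, 4, 3, 3, 2, 4, 5, 5, 4, 2, 5, 5].
The maximum is 5; one witness is 14, 15, 23, 32, 36 at positions 1,2,4,5,10.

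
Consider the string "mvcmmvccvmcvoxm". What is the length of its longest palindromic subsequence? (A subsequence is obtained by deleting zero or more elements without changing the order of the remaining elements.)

12

One longest palindromic subsequence is mvcmvccvmcvm (positions 1,2,3,4,6,7,8,9,10,11,12,15); it reads the same forward and backward, and the interval DP gives dp[1][15] = 12.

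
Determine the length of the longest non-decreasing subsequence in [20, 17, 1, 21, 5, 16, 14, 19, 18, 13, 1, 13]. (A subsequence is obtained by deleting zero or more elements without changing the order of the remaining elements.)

4

One longest non-decreasing subsequence is 1, 5, 16, 19 (positions 3,5,6,8), of length 4; no longer one exists.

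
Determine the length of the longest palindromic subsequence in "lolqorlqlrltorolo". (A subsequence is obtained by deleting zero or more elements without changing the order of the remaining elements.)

Using dp[i][j] = 2 + dp[i+1][j−1] if the ends match, else max(dp[i+1][j], dp[i][j−1]):
dp[1][17] = 11. A witness is olorlrlrolo at positions 2,3,5,6,9,10,11,14,15,16,17.

11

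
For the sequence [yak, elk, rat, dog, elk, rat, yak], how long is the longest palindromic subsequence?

5

One longest palindromic subsequence is yak rat elk rat yak (positions 1,3,5,6,7); it reads the same forward and backward, and the interval DP gives dp[1][7] = 5.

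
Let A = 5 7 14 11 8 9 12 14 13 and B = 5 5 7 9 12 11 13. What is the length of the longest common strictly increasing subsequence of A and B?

For each value that appears in both, track the longest common increasing run ending there.
The best achievable length is 5; one witness is 5, 7, 9, 12, 13 (A-positions 1,2,6,7,9, B-positions 1,3,4,5,7).

5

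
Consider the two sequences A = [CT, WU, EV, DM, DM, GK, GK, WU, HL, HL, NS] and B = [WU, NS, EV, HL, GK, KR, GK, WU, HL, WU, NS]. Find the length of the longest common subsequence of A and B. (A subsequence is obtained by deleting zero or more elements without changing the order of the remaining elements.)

Backtracking the LCS table gives one alignment: WU (A2,B1) → EV (A3,B3) → GK (A6,B5) → GK (A7,B7) → WU (A8,B8) → HL (A9,B9) → NS (A11,B11).
So the longest common subsequence has length 7.

7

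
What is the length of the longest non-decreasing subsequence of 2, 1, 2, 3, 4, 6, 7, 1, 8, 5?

7

Let dp[i] be the longest non-decreasing subsequence ending at position i. Then dp = [1, 1, 2, 3, 4, 5, 6, 2, 7, 5].
The maximum is 7; one witness is 2, 2, 3, 4, 6, 7, 8 at positions 1,3,4,5,6,7,9.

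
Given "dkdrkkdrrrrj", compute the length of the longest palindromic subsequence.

5

One longest palindromic subsequence is rrrrr (positions 4,8,9,10,11); it reads the same forward and backward, and the interval DP gives dp[1][12] = 5.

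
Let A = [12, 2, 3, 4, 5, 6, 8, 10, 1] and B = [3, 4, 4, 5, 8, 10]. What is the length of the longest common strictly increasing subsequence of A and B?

5

For each value that appears in both, track the longest common increasing run ending there.
The best achievable length is 5; one witness is 3, 4, 5, 8, 10 (A-positions 3,4,5,7,8, B-positions 1,2,4,5,6).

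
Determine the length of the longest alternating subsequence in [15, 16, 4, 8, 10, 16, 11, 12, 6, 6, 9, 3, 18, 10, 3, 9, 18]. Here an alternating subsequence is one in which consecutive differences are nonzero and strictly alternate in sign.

Track the best alternating length ending on an up-step vs a down-step at each position: up/down = 1/1, 2/1, 1/3, 4/3, 4/3, 4/1, 4/5, 6/5, 4/7, 4/7, 8/7, 1/9, 10/1, 10/11, 1/11, 12/11, 12/1.
The maximum over both is 12; one such subsequence is 15, 16, 4, 16, 11, 12, 6, 9, 3, 18, 3, 9.

12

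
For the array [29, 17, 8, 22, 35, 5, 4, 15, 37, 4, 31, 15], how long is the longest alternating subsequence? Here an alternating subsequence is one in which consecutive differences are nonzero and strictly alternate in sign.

8

A longest alternating subsequence is 29, 17, 22, 5, 15, 4, 31, 15 (positions 1,2,4,6,8,10,11,12); its 7 consecutive differences strictly alternate in sign, and length 8 is optimal.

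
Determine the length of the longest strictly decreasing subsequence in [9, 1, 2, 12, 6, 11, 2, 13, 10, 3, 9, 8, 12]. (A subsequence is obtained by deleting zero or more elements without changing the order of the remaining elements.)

5

Scanning left to right, the best length ending at each element is: 9→1, 1→2, 2→2, 12→1, 6→2, 11→2, 2→3, 13→1, 10→3, 3→4, 9→4, 8→5, 12→2.
So the longest decreasing subsequence has length 5, e.g. 12, 11, 10, 9, 8.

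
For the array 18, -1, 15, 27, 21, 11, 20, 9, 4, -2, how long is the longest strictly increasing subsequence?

One longest increasing subsequence is -1, 15, 27 (positions 2,3,4), of length 3; no longer one exists.

3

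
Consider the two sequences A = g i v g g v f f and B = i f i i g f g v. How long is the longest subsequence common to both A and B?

4

Backtracking the LCS table gives one alignment: i (A2,B4) → g (A4,B5) → g (A5,B7) → v (A6,B8).
So the longest common subsequence has length 4.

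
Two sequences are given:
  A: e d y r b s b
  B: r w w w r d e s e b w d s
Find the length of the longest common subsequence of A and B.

3

A longest common subsequence is eds (length 3); the LCS DP confirms no longer common subsequence exists.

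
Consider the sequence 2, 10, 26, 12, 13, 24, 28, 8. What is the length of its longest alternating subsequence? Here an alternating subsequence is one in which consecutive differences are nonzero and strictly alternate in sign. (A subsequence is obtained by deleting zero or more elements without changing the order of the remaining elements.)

5

A longest alternating subsequence is 2, 26, 12, 13, 8 (positions 1,3,4,5,8); its 4 consecutive differences strictly alternate in sign, and length 5 is optimal.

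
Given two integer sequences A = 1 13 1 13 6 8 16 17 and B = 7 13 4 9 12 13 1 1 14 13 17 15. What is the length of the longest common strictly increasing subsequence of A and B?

A longest common strictly increasing subsequence is 1, 13, 17 (length 3); it appears in order in both A and B, and no longer such subsequence exists.

3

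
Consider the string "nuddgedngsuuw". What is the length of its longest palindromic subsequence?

One longest palindromic subsequence is ugngu (positions 2,5,8,9,12); it reads the same forward and backward, and the interval DP gives dp[1][13] = 5.

5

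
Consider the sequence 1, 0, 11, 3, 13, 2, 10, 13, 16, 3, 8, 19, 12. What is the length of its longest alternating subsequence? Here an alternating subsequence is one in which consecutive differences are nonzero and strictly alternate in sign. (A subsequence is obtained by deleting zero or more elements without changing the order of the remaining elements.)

10

Track the best alternating length ending on an up-step vs a down-step at each position: up/down = 1/1, 1/2, 3/1, 3/4, 5/1, 3/6, 7/6, 7/1, 7/1, 7/8, 9/8, 9/1, 9/10.
The maximum over both is 10; one such subsequence is 1, 0, 11, 3, 13, 2, 10, 3, 19, 12.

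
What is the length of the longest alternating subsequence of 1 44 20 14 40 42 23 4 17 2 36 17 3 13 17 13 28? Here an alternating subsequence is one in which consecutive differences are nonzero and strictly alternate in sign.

Track the best alternating length ending on an up-step vs a down-step at each position: up/down = 1/1, 2/1, 2/3, 2/3, 4/3, 4/3, 4/5, 2/5, 6/5, 2/7, 8/5, 8/9, 8/9, 10/9, 10/9, 10/11, 12/9.
The maximum over both is 12; one such subsequence is 1, 44, 20, 40, 4, 17, 2, 36, 3, 17, 13, 28.

12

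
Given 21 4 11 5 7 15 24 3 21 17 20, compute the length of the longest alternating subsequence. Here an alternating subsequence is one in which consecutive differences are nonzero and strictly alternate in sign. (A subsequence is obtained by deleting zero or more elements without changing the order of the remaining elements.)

A longest alternating subsequence is 21, 4, 11, 5, 7, 3, 21, 17, 20 (positions 1,2,3,4,5,8,9,10,11); its 8 consecutive differences strictly alternate in sign, and length 9 is optimal.

9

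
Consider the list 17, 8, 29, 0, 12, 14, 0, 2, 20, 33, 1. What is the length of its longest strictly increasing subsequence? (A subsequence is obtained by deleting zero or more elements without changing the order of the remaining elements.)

Scanning left to right, the best length ending at each element is: 17→1, 8→1, 29→2, 0→1, 12→2, 14→3, 0→1, 2→2, 20→4, 33→5, 1→2.
So the longest increasing subsequence has length 5, e.g. 8, 12, 14, 20, 33.

5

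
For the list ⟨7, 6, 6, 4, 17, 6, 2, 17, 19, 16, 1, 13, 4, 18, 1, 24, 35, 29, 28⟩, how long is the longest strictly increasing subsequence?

6

Let dp[i] be the longest increasing subsequence ending at position i. Then dp = [1, 1, 1, 1, 2, 2, 1, 3, 4, 3, 1, 3, 2, 4, 1, 5, 6, 6, 6].
The maximum is 6; one witness is 4, 6, 17, 19, 24, 35 at positions 4,6,8,9,16,17.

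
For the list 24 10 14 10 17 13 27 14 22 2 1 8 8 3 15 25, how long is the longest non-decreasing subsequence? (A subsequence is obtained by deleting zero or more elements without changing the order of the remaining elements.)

Let dp[i] be the longest non-decreasing subsequence ending at position i. Then dp = [1, 1, 2, 2, 3, 3, 4, 4, 5, 1, 1, 2, 3, 2, 5, 6].
The maximum is 6; one witness is 10, 10, 13, 14, 22, 25 at positions 2,4,6,8,9,16.

6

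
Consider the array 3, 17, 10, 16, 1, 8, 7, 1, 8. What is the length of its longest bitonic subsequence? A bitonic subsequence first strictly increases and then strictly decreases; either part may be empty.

6

Let inc[i] be the LIS ending at i and dec[i] the longest strictly decreasing subsequence starting at i. inc = [1, 2, 2, 3, 1, 2, 2, 1, 3], dec = [2, 5, 4, 4, 1, 3, 2, 1, 1].
max_i inc[i]+dec[i]−1 = 6, with one witness 3, 17, 16, 8, 7, 1.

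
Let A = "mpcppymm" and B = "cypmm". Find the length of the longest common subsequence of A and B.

A longest common subsequence is cpmm (length 4); the LCS DP confirms no longer common subsequence exists.

4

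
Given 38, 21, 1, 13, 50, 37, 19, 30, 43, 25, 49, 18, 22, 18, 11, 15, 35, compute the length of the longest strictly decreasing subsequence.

7

Let dp[i] be the longest decreasing subsequence ending at position i. Then dp = [1, 2, 3, 3, 1, 2, 3, 3, 2, 4, 2, 5, 5, 6, 7, 7, 3].
The maximum is 7; one witness is 38, 37, 30, 25, 22, 18, 11 at positions 1,6,8,10,13,14,15.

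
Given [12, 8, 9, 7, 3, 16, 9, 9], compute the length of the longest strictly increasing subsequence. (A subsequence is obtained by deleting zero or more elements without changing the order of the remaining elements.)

Scanning left to right, the best length ending at each element is: 12→1, 8→1, 9→2, 7→1, 3→1, 16→3, 9→2, 9→2.
So the longest increasing subsequence has length 3, e.g. 8, 9, 16.

3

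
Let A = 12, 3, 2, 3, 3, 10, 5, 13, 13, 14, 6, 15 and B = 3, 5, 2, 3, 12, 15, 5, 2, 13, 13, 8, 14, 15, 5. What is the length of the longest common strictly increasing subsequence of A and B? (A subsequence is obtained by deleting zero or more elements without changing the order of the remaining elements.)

For each value that appears in both, track the longest common increasing run ending there.
The best achievable length is 6; one witness is 2, 3, 5, 13, 14, 15 (A-positions 3,4,7,8,10,12, B-positions 3,4,7,9,12,13).

6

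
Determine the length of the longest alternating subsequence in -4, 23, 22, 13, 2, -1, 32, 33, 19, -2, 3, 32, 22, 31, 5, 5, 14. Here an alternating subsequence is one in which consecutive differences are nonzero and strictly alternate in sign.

Track the best alternating length ending on an up-step vs a down-step at each position: up/down = 1/1, 2/1, 2/3, 2/3, 2/3, 2/3, 4/1, 4/1, 4/5, 2/5, 6/5, 6/5, 6/7, 8/7, 6/9, 6/9, 10/9.
The maximum over both is 10; one such subsequence is -4, 23, 22, 32, 19, 32, 22, 31, 5, 14.

10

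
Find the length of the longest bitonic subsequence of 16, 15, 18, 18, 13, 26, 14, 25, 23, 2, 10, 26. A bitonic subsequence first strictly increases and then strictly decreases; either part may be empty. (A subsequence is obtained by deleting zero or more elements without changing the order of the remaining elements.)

6

One longest bitonic subsequence is 16, 18, 26, 25, 23, 10 (positions 1,3,6,8,9,11): it rises to 26 then falls. Length 6 is optimal.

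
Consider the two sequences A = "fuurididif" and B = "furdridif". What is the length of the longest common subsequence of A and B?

Backtracking the LCS table gives one alignment: f (A1,B1) → u (A3,B2) → r (A4,B3) → d (A6,B4) → i (A7,B6) → d (A8,B7) → i (A9,B8) → f (A10,B9).
So the longest common subsequence has length 8.

8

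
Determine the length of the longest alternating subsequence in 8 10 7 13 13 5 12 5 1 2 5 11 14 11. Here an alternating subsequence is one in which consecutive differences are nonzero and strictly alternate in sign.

A longest alternating subsequence is 8, 10, 7, 13, 5, 12, 5, 14, 11 (positions 1,2,3,4,6,7,8,13,14); its 8 consecutive differences strictly alternate in sign, and length 9 is optimal.

9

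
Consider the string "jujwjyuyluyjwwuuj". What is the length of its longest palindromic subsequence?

Using dp[i][j] = 2 + dp[i+1][j−1] if the ends match, else max(dp[i+1][j], dp[i][j−1]):
dp[1][17] = 13. A witness is juwjyuluyjwuj at positions 1,2,4,5,6,7,9,10,11,12,14,16,17.

13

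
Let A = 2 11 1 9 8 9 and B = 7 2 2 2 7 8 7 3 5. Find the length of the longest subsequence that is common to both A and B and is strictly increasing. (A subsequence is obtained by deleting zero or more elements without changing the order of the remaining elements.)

2

For each value that appears in both, track the longest common increasing run ending there.
The best achievable length is 2; one witness is 2, 8 (A-positions 1,5, B-positions 2,6).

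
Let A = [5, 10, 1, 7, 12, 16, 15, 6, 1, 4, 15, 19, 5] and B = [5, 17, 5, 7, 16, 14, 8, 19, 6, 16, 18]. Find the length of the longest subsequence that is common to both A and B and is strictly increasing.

4

A longest common strictly increasing subsequence is 5, 7, 16, 19 (length 4); it appears in order in both A and B, and no longer such subsequence exists.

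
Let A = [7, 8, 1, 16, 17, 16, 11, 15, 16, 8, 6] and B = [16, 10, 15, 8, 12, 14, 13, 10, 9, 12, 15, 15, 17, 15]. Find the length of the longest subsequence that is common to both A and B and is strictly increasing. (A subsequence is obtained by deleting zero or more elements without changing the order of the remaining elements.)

For each value that appears in both, track the longest common increasing run ending there.
The best achievable length is 2; one witness is 8, 15 (A-positions 2,8, B-positions 4,11).

2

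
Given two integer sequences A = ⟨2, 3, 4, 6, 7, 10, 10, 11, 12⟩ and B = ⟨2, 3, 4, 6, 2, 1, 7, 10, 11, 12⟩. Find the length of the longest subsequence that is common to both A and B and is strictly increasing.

For each value that appears in both, track the longest common increasing run ending there.
The best achievable length is 8; one witness is 2, 3, 4, 6, 7, 10, 11, 12 (A-positions 1,2,3,4,5,6,8,9, B-positions 1,2,3,4,7,8,9,10).

8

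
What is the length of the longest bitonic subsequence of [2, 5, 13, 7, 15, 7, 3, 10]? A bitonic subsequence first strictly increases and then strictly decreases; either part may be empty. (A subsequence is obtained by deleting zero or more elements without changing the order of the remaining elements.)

6

Let inc[i] be the LIS ending at i and dec[i] the longest strictly decreasing subsequence starting at i. inc = [1, 2, 3, 3, 4, 3, 2, 4], dec = [1, 2, 3, 2, 3, 2, 1, 1].
max_i inc[i]+dec[i]−1 = 6, with one witness 2, 5, 13, 15, 7, 3.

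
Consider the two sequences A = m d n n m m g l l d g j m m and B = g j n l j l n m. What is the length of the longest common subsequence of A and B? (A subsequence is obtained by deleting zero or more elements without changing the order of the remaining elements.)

Backtracking the LCS table gives one alignment: n (A4,B3) → l (A8,B4) → l (A9,B6) → m (A14,B8).
So the longest common subsequence has length 4.

4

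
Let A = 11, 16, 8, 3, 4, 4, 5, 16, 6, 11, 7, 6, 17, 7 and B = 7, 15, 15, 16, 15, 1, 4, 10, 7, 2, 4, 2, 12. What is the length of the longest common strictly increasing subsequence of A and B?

2

A longest common strictly increasing subsequence is 4, 7 (length 2); it appears in order in both A and B, and no longer such subsequence exists.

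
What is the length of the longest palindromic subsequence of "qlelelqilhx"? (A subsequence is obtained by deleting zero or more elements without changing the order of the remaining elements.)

One longest palindromic subsequence is qlelelq (positions 1,2,3,4,5,6,7); it reads the same forward and backward, and the interval DP gives dp[1][11] = 7.

7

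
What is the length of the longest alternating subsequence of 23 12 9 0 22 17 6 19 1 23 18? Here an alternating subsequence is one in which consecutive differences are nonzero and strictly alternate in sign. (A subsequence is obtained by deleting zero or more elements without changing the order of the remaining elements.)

A longest alternating subsequence is 23, 12, 22, 17, 19, 1, 23, 18 (positions 1,2,5,6,8,9,10,11); its 7 consecutive differences strictly alternate in sign, and length 8 is optimal.

8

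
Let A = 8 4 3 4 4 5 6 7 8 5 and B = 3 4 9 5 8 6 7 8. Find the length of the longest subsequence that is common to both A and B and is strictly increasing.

For each value that appears in both, track the longest common increasing run ending there.
The best achievable length is 6; one witness is 3, 4, 5, 6, 7, 8 (A-positions 3,4,6,7,8,9, B-positions 1,2,4,6,7,8).

6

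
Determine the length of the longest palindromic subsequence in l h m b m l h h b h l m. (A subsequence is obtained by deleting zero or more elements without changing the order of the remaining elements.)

Using dp[i][j] = 2 + dp[i+1][j−1] if the ends match, else max(dp[i+1][j], dp[i][j−1]):
dp[1][12] = 8. A witness is lhbhhbhl at positions 1,2,4,7,8,9,10,11.

8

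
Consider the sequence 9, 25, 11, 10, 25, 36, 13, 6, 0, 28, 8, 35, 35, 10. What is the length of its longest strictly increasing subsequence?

5

Let dp[i] be the longest increasing subsequence ending at position i. Then dp = [1, 2, 2, 2, 3, 4, 3, 1, 1, 4, 2, 5, 5, 3].
The maximum is 5; one witness is 9, 11, 25, 28, 35 at positions 1,3,5,10,12.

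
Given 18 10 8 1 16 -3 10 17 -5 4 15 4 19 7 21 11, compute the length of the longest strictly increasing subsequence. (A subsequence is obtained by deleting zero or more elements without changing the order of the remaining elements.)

Let dp[i] be the longest increasing subsequence ending at position i. Then dp = [1, 1, 1, 1, 2, 1, 2, 3, 1, 2, 3, 2, 4, 3, 5, 4].
The maximum is 5; one witness is 10, 16, 17, 19, 21 at positions 2,5,8,13,15.

5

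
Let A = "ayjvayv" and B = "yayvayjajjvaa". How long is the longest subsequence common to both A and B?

6

A longest common subsequence is ayvayv (length 6); the LCS DP confirms no longer common subsequence exists.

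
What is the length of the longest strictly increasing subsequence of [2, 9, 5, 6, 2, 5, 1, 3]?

Let dp[i] be the longest increasing subsequence ending at position i. Then dp = [1, 2, 2, 3, 1, 2, 1, 2].
The maximum is 3; one witness is 2, 5, 6 at positions 1,3,4.

3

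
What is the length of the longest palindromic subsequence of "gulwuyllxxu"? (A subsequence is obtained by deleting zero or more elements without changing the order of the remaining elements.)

One longest palindromic subsequence is ulllu (positions 2,3,7,8,11); it reads the same forward and backward, and the interval DP gives dp[1][11] = 5.

5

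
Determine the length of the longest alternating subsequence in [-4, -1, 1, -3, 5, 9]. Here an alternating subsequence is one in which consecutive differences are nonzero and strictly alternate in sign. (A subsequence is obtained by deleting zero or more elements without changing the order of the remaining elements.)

4

A longest alternating subsequence is -4, -1, -3, 5 (positions 1,2,4,5); its 3 consecutive differences strictly alternate in sign, and length 4 is optimal.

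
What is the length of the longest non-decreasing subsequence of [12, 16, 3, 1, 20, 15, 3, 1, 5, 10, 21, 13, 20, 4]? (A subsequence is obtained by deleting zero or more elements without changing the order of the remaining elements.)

Let dp[i] be the longest non-decreasing subsequence ending at position i. Then dp = [1, 2, 1, 1, 3, 2, 2, 2, 3, 4, 5, 5, 6, 3].
The maximum is 6; one witness is 3, 3, 5, 10, 13, 20 at positions 3,7,9,10,12,13.

6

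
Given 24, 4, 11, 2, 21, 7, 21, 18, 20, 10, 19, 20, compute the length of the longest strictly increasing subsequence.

5

Let dp[i] be the longest increasing subsequence ending at position i. Then dp = [1, 1, 2, 1, 3, 2, 3, 3, 4, 3, 4, 5].
The maximum is 5; one witness is 4, 11, 18, 19, 20 at positions 2,3,8,11,12.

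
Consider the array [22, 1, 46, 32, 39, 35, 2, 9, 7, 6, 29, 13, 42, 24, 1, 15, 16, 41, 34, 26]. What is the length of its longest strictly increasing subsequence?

7

One longest increasing subsequence is 1, 2, 9, 13, 15, 16, 41 (positions 2,7,8,12,16,17,18), of length 7; no longer one exists.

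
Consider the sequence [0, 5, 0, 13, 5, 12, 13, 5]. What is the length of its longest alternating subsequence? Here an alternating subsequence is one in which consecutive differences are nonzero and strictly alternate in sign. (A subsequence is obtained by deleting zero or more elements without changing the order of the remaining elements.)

7

A longest alternating subsequence is 0, 5, 0, 13, 5, 12, 5 (positions 1,2,3,4,5,6,8); its 6 consecutive differences strictly alternate in sign, and length 7 is optimal.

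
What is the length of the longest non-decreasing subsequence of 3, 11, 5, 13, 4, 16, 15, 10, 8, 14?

One longest non-decreasing subsequence is 3, 11, 13, 16 (positions 1,2,4,6), of length 4; no longer one exists.

4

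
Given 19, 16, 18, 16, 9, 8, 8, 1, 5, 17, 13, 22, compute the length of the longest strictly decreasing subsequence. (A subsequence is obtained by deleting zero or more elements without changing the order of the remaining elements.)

Scanning left to right, the best length ending at each element is: 19→1, 16→2, 18→2, 16→3, 9→4, 8→5, 8→5, 1→6, 5→6, 17→3, 13→4, 22→1.
So the longest decreasing subsequence has length 6, e.g. 19, 18, 16, 9, 8, 1.

6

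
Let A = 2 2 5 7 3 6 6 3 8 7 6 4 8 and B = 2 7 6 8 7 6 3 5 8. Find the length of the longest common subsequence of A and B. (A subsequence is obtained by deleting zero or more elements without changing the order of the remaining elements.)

7

A longest common subsequence is 2, 7, 6, 8, 7, 6, 8 (length 7); the LCS DP confirms no longer common subsequence exists.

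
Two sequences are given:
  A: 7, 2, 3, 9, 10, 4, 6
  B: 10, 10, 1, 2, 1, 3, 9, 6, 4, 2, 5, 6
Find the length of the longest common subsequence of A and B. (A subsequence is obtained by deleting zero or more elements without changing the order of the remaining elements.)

5

Backtracking the LCS table gives one alignment: 2 (A2,B4) → 3 (A3,B6) → 9 (A4,B7) → 4 (A6,B9) → 6 (A7,B12).
So the longest common subsequence has length 5.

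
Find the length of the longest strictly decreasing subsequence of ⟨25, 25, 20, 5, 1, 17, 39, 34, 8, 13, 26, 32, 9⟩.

Let dp[i] be the longest decreasing subsequence ending at position i. Then dp = [1, 1, 2, 3, 4, 3, 1, 2, 4, 4, 3, 3, 5].
The maximum is 5; one witness is 25, 20, 17, 13, 9 at positions 1,3,6,10,13.

5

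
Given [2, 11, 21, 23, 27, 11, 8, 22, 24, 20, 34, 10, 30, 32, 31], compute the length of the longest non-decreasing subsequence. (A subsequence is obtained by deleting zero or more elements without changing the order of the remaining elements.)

Scanning left to right, the best length ending at each element is: 2→1, 11→2, 21→3, 23→4, 27→5, 11→3, 8→2, 22→4, 24→5, 20→4, 34→6, 10→3, 30→6, 32→7, 31→7.
So the longest non-decreasing subsequence has length 7, e.g. 2, 11, 21, 23, 27, 30, 32.

7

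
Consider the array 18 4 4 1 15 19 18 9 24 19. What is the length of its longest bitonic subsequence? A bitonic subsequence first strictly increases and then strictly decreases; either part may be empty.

5

One longest bitonic subsequence is 4, 15, 19, 18, 9 (positions 2,5,6,7,8): it rises to 19 then falls. Length 5 is optimal.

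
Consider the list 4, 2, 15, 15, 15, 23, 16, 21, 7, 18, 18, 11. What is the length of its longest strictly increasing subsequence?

4

Let dp[i] be the longest increasing subsequence ending at position i. Then dp = [1, 1, 2, 2, 2, 3, 3, 4, 2, 4, 4, 3].
The maximum is 4; one witness is 4, 15, 16, 21 at positions 1,3,7,8.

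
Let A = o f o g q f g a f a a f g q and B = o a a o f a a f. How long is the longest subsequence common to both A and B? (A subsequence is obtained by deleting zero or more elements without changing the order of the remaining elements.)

Backtracking the LCS table gives one alignment: o (A1,B1) → o (A3,B4) → f (A9,B5) → a (A10,B6) → a (A11,B7) → f (A12,B8).
So the longest common subsequence has length 6.

6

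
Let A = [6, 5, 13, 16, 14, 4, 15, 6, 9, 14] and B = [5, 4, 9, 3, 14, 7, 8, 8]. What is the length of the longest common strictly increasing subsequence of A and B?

For each value that appears in both, track the longest common increasing run ending there.
The best achievable length is 3; one witness is 5, 9, 14 (A-positions 2,9,10, B-positions 1,3,5).

3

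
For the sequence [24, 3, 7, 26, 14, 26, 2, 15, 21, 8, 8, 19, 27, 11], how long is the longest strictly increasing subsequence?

Scanning left to right, the best length ending at each element is: 24→1, 3→1, 7→2, 26→3, 14→3, 26→4, 2→1, 15→4, 21→5, 8→3, 8→3, 19→5, 27→6, 11→4.
So the longest increasing subsequence has length 6, e.g. 3, 7, 14, 15, 21, 27.

6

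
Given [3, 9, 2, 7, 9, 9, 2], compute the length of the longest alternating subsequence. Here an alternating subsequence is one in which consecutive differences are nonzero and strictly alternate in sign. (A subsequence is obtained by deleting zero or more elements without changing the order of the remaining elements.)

5

Track the best alternating length ending on an up-step vs a down-step at each position: up/down = 1/1, 2/1, 1/3, 4/3, 4/1, 4/1, 1/5.
The maximum over both is 5; one such subsequence is 3, 9, 2, 7, 2.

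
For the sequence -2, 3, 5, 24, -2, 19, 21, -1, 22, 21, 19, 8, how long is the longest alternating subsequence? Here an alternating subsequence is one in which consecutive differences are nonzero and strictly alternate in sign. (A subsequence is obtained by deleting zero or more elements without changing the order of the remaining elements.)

Track the best alternating length ending on an up-step vs a down-step at each position: up/down = 1/1, 2/1, 2/1, 2/1, 1/3, 4/3, 4/3, 4/5, 6/3, 6/7, 6/7, 6/7.
The maximum over both is 7; one such subsequence is -2, 3, -2, 19, -1, 22, 21.

7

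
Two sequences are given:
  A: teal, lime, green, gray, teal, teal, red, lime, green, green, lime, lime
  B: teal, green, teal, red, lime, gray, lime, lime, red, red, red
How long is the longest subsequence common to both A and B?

7

A longest common subsequence is teal, green, teal, red, lime, lime, lime (length 7); the LCS DP confirms no longer common subsequence exists.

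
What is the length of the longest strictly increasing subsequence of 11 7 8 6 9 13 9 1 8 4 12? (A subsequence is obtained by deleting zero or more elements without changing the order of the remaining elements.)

One longest increasing subsequence is 7, 8, 9, 13 (positions 2,3,5,6), of length 4; no longer one exists.

4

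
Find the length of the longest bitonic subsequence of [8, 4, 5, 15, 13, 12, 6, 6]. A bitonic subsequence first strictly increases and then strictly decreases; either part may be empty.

Let inc[i] be the LIS ending at i and dec[i] the longest strictly decreasing subsequence starting at i. inc = [1, 1, 2, 3, 3, 3, 3, 3], dec = [2, 1, 1, 4, 3, 2, 1, 1].
max_i inc[i]+dec[i]−1 = 6, with one witness 4, 5, 15, 13, 12, 6.

6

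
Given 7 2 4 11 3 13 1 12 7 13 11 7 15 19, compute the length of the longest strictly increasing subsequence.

Scanning left to right, the best length ending at each element is: 7→1, 2→1, 4→2, 11→3, 3→2, 13→4, 1→1, 12→4, 7→3, 13→5, 11→4, 7→3, 15→6, 19→7.
So the longest increasing subsequence has length 7, e.g. 2, 4, 11, 12, 13, 15, 19.

7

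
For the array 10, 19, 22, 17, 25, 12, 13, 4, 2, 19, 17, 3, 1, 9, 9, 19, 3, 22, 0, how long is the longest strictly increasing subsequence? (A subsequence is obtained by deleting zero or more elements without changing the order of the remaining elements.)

6

Let dp[i] be the longest increasing subsequence ending at position i. Then dp = [1, 2, 3, 2, 4, 2, 3, 1, 1, 4, 4, 2, 1, 3, 3, 5, 2, 6, 1].
The maximum is 6; one witness is 10, 12, 13, 17, 19, 22 at positions 1,6,7,11,16,18.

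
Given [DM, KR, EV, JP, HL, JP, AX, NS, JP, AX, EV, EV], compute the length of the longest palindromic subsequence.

Using dp[i][j] = 2 + dp[i+1][j−1] if the ends match, else max(dp[i+1][j], dp[i][j−1]):
dp[1][12] = 5. A witness is EV AX JP AX EV at positions 3,7,9,10,12.

5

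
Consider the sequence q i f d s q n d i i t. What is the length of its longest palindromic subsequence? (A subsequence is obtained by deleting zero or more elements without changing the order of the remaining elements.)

Using dp[i][j] = 2 + dp[i+1][j−1] if the ends match, else max(dp[i+1][j], dp[i][j−1]):
dp[1][11] = 5. A witness is idndi at positions 2,4,7,8,10.

5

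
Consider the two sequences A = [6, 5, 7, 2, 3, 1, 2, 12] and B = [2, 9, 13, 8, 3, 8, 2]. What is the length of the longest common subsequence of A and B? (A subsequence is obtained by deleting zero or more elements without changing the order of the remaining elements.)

3

Backtracking the LCS table gives one alignment: 2 (A4,B1) → 3 (A5,B5) → 2 (A7,B7).
So the longest common subsequence has length 3.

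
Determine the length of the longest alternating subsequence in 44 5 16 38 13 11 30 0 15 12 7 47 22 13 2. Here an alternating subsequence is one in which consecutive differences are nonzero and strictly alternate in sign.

10

Track the best alternating length ending on an up-step vs a down-step at each position: up/down = 1/1, 1/2, 3/2, 3/2, 3/4, 3/4, 5/4, 1/6, 7/6, 7/8, 7/8, 9/1, 9/10, 9/10, 7/10.
The maximum over both is 10; one such subsequence is 44, 5, 16, 13, 30, 0, 15, 12, 47, 22.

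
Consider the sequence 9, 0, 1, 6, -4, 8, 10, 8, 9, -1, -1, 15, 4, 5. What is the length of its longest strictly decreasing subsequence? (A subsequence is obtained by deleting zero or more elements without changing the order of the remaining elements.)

One longest decreasing subsequence is 9, 0, -4 (positions 1,2,5), of length 3; no longer one exists.

3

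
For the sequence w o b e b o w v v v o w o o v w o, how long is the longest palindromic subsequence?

11

One longest palindromic subsequence is woowvvvwoow (positions 1,2,6,7,8,9,10,12,13,14,16); it reads the same forward and backward, and the interval DP gives dp[1][17] = 11.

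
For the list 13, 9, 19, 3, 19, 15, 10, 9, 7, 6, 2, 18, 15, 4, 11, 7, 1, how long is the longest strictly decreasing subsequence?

Scanning left to right, the best length ending at each element is: 13→1, 9→2, 19→1, 3→3, 19→1, 15→2, 10→3, 9→4, 7→5, 6→6, 2→7, 18→2, 15→3, 4→7, 11→4, 7→5, 1→8.
So the longest decreasing subsequence has length 8, e.g. 19, 15, 10, 9, 7, 6, 2, 1.

8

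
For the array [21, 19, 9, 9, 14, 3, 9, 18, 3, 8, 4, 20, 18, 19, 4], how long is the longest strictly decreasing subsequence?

Let dp[i] be the longest decreasing subsequence ending at position i. Then dp = [1, 2, 3, 3, 3, 4, 4, 3, 5, 5, 6, 2, 3, 3, 6].
The maximum is 6; one witness is 21, 19, 14, 9, 8, 4 at positions 1,2,5,7,10,11.

6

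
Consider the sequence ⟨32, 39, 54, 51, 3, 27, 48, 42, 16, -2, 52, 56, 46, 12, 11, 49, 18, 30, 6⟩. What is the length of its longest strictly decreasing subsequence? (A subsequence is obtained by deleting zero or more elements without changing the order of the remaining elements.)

Scanning left to right, the best length ending at each element is: 32→1, 39→1, 54→1, 51→2, 3→3, 27→3, 48→3, 42→4, 16→5, -2→6, 52→2, 56→1, 46→4, 12→6, 11→7, 49→3, 18→5, 30→5, 6→8.
So the longest decreasing subsequence has length 8, e.g. 54, 51, 48, 42, 16, 12, 11, 6.

8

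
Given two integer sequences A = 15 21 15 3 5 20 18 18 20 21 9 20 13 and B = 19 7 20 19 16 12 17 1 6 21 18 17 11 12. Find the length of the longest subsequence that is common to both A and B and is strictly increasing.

2

A longest common strictly increasing subsequence is 20, 21 (length 2); it appears in order in both A and B, and no longer such subsequence exists.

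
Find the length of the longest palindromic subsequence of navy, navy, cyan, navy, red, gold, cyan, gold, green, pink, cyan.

Using dp[i][j] = 2 + dp[i+1][j−1] if the ends match, else max(dp[i+1][j], dp[i][j−1]):
dp[1][11] = 5. A witness is cyan gold cyan gold cyan at positions 3,6,7,8,11.

5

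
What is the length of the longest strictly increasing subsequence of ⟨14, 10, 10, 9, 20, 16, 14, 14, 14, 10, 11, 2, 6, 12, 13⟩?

5

Let dp[i] be the longest increasing subsequence ending at position i. Then dp = [1, 1, 1, 1, 2, 2, 2, 2, 2, 2, 3, 1, 2, 4, 5].
The maximum is 5; one witness is 9, 10, 11, 12, 13 at positions 4,10,11,14,15.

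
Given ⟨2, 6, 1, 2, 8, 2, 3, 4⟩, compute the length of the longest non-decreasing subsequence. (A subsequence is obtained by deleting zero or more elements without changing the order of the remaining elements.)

5

Let dp[i] be the longest non-decreasing subsequence ending at position i. Then dp = [1, 2, 1, 2, 3, 3, 4, 5].
The maximum is 5; one witness is 2, 2, 2, 3, 4 at positions 1,4,6,7,8.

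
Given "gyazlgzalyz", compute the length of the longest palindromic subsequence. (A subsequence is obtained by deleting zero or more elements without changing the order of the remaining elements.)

7

Using dp[i][j] = 2 + dp[i+1][j−1] if the ends match, else max(dp[i+1][j], dp[i][j−1]):
dp[1][11] = 7. A witness is yazgzay at positions 2,3,4,6,7,8,10.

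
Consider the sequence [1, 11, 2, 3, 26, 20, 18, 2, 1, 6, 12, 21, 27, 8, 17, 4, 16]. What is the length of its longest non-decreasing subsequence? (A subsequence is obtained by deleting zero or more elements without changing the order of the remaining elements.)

Let dp[i] be the longest non-decreasing subsequence ending at position i. Then dp = [1, 2, 2, 3, 4, 4, 4, 3, 2, 4, 5, 6, 7, 5, 6, 4, 6].
The maximum is 7; one witness is 1, 2, 3, 6, 12, 21, 27 at positions 1,3,4,10,11,12,13.

7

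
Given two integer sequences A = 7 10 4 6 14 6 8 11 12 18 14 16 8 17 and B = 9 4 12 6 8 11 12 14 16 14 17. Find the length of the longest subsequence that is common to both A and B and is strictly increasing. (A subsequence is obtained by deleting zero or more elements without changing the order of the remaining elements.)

A longest common strictly increasing subsequence is 4, 6, 8, 11, 12, 14, 16, 17 (length 8); it appears in order in both A and B, and no longer such subsequence exists.

8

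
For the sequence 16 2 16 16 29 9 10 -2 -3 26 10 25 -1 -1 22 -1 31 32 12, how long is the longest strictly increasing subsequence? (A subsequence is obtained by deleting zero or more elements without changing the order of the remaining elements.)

6

Scanning left to right, the best length ending at each element is: 16→1, 2→1, 16→2, 16→2, 29→3, 9→2, 10→3, -2→1, -3→1, 26→4, 10→3, 25→4, -1→2, -1→2, 22→4, -1→2, 31→5, 32→6, 12→4.
So the longest increasing subsequence has length 6, e.g. 2, 9, 10, 26, 31, 32.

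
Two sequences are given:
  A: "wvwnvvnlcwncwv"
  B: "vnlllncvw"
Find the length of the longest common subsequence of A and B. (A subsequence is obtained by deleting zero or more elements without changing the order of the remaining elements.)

Backtracking the LCS table gives one alignment: v (A2,B1) → n (A4,B2) → l (A8,B5) → n (A11,B6) → c (A12,B7) → w (A13,B9).
So the longest common subsequence has length 6.

6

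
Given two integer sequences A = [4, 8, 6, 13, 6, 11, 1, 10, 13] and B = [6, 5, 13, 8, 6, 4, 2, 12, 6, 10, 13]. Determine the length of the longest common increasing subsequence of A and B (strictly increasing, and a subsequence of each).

For each value that appears in both, track the longest common increasing run ending there.
The best achievable length is 4; one witness is 4, 6, 10, 13 (A-positions 1,3,8,9, B-positions 6,9,10,11).

4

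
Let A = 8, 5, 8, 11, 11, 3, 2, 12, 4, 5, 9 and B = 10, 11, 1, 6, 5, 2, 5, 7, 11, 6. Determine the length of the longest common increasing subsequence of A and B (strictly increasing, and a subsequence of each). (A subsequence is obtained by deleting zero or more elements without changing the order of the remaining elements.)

2

A longest common strictly increasing subsequence is 2, 5 (length 2); it appears in order in both A and B, and no longer such subsequence exists.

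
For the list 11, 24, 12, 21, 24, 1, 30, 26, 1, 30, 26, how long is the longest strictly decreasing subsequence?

3

Let dp[i] be the longest decreasing subsequence ending at position i. Then dp = [1, 1, 2, 2, 1, 3, 1, 2, 3, 1, 2].
The maximum is 3; one witness is 24, 12, 1 at positions 2,3,6.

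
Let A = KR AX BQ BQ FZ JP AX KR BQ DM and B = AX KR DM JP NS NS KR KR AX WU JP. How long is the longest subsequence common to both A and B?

3

A longest common subsequence is KR, AX, JP (length 3); the LCS DP confirms no longer common subsequence exists.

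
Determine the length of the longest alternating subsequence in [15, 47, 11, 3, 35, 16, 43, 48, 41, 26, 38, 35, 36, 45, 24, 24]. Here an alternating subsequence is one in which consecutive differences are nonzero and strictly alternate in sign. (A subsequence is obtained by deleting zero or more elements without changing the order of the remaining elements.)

A longest alternating subsequence is 15, 47, 11, 35, 16, 43, 26, 38, 35, 36, 24 (positions 1,2,3,5,6,7,10,11,12,13,15); its 10 consecutive differences strictly alternate in sign, and length 11 is optimal.

11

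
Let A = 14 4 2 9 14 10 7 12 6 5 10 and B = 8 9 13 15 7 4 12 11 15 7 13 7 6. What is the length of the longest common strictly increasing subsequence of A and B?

2

For each value that appears in both, track the longest common increasing run ending there.
The best achievable length is 2; one witness is 9, 12 (A-positions 4,8, B-positions 2,7).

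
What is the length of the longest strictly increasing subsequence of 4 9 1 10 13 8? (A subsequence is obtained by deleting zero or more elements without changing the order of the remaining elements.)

4

Scanning left to right, the best length ending at each element is: 4→1, 9→2, 1→1, 10→3, 13→4, 8→2.
So the longest increasing subsequence has length 4, e.g. 4, 9, 10, 13.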